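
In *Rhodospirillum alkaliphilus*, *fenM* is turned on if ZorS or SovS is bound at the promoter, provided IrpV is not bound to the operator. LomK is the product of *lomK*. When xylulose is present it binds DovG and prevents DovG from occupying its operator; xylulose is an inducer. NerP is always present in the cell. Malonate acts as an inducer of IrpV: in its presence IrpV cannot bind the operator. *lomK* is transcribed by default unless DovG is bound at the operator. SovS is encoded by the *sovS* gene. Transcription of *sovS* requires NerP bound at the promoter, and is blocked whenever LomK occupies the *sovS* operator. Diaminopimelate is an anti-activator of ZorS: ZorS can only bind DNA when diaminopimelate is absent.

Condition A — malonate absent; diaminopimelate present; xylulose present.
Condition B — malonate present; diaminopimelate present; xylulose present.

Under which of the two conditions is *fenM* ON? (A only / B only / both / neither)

neither

Condition A:
Malonate is absent, so IrpV is active.
Diaminopimelate is present, so ZorS is inactive.
NerP is produced constitutively and is active.
Xylulose is present, so DovG is inactive.
With no repressor bound, *lomK* is transcribed.
So LomK is produced and active.
With repressor LomK bound, *sovS* is not transcribed.
So SovS is not produced.
With repressor IrpV bound, *fenM* is not transcribed.
→ *fenM* is OFF in A.
Condition B:
Malonate is present, so IrpV is inactive.
Diaminopimelate is present, so ZorS is inactive.
NerP is produced constitutively and is active.
Xylulose is present, so DovG is inactive.
With no repressor bound, *lomK* is transcribed.
So LomK is produced and active.
With repressor LomK bound, *sovS* is not transcribed.
So SovS is not produced.
No activator is available at the *fenM* promoter, so *fenM* is not transcribed.
→ *fenM* is OFF in B.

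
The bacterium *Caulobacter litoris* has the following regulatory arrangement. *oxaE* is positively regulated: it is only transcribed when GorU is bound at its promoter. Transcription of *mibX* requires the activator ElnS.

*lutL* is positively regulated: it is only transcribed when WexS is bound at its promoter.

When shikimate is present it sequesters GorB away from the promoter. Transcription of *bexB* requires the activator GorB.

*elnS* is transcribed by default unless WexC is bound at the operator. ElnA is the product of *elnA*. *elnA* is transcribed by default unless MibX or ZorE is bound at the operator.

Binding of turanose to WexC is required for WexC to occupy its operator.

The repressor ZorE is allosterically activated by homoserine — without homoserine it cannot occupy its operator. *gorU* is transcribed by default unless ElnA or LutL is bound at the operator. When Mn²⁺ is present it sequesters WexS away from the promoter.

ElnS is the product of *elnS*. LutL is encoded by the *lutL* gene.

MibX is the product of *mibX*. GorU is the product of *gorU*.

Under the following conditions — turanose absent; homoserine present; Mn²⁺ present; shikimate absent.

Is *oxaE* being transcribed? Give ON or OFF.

ON

Turanose is absent, so WexC is inactive.
With no repressor bound, *elnS* is transcribed.
So ElnS is produced and active.
No repressor is bound and ElnS is active, so *mibX* is transcribed.
So MibX is produced and active.
Homoserine is present, so ZorE is active.
With repressor MibX bound, *elnA* is not transcribed.
So ElnA is not produced.
Mn²⁺ is present, so WexS is inactive.
Required activator WexS is absent, so *lutL* is not transcribed.
So LutL is not produced.
With no repressor bound, *gorU* is transcribed.
So GorU is produced and active.
No repressor is bound and GorU is active, so *oxaE* is transcribed.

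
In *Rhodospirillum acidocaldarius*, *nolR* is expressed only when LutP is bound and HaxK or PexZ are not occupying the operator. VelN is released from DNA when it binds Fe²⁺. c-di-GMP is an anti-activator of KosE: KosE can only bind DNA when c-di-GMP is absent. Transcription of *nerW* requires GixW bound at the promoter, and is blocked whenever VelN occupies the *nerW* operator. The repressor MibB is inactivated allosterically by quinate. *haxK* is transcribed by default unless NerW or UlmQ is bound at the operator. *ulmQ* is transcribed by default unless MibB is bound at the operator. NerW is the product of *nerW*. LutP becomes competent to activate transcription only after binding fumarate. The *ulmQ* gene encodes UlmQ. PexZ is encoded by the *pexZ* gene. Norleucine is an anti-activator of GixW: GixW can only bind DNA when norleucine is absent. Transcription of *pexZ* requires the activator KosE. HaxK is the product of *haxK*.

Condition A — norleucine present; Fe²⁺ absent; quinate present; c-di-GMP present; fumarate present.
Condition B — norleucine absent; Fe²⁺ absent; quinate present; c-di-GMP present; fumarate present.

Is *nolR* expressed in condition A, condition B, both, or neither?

Condition A:
Norleucine is present, so GixW is inactive.
Fe²⁺ is absent, so VelN is active.
With repressor VelN bound, *nerW* is not transcribed.
So NerW is not produced.
Quinate is present, so MibB is inactive.
With no repressor bound, *ulmQ* is transcribed.
So UlmQ is produced and active.
With repressor UlmQ bound, *haxK* is not transcribed.
So HaxK is not produced.
c-di-GMP is present, so KosE is inactive.
Required activator KosE is absent, so *pexZ* is not transcribed.
So PexZ is not produced.
Fumarate is present, so LutP is active.
No repressor is bound and LutP is active, so *nolR* is transcribed.
→ *nolR* is ON in A.
Condition B:
Norleucine is absent, so GixW is active.
Fe²⁺ is absent, so VelN is active.
With repressor VelN bound, *nerW* is not transcribed.
So NerW is not produced.
Quinate is present, so MibB is inactive.
With no repressor bound, *ulmQ* is transcribed.
So UlmQ is produced and active.
With repressor UlmQ bound, *haxK* is not transcribed.
So HaxK is not produced.
c-di-GMP is present, so KosE is inactive.
Required activator KosE is absent, so *pexZ* is not transcribed.
So PexZ is not produced.
Fumarate is present, so LutP is active.
No repressor is bound and LutP is active, so *nolR* is transcribed.
→ *nolR* is ON in B.

both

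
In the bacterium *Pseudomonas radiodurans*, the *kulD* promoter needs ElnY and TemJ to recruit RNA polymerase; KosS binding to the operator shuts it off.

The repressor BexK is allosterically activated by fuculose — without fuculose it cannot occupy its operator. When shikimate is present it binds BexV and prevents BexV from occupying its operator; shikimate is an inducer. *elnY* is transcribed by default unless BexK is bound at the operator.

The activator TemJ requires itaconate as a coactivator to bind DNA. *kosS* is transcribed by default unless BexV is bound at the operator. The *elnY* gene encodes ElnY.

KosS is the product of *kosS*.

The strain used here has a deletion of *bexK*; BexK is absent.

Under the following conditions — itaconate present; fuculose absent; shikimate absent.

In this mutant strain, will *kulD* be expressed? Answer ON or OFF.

ON

BexK is non-functional in this strain, so it has no effect.
With no repressor bound, *elnY* is transcribed.
So ElnY is produced and active.
Shikimate is absent, so BexV is active.
With repressor BexV bound, *kosS* is not transcribed.
So KosS is not produced.
Itaconate is present, so TemJ is active.
No repressor is bound and ElnY and TemJ are active, so *kulD* is transcribed.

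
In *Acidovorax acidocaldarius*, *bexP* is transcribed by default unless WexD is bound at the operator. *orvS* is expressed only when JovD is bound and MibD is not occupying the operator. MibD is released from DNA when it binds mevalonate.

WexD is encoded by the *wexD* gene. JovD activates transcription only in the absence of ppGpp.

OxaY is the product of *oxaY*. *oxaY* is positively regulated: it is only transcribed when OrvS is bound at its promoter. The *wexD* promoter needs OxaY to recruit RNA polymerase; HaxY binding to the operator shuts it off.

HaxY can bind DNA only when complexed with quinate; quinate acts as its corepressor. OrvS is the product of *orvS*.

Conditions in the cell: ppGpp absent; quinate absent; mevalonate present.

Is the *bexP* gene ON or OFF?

OFF

Mevalonate is present, so MibD is inactive.
ppGpp is absent, so JovD is active.
No repressor is bound and JovD is active, so *orvS* is transcribed.
So OrvS is produced and active.
No repressor is bound and OrvS is active, so *oxaY* is transcribed.
So OxaY is produced and active.
Quinate is absent, so HaxY is inactive.
No repressor is bound and OxaY is active, so *wexD* is transcribed.
So WexD is produced and active.
With repressor WexD bound, *bexP* is not transcribed.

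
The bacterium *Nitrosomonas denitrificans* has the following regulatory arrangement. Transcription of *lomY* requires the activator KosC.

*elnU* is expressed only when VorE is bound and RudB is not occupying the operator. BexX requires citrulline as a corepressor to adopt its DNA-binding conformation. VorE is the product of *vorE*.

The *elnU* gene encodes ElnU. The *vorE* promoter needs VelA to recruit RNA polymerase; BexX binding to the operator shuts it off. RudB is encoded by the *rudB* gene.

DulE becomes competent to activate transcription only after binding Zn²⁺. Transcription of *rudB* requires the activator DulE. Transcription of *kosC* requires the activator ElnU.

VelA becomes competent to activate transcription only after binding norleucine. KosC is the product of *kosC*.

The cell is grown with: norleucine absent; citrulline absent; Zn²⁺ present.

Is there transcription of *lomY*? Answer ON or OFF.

OFF

Norleucine is absent, so VelA is inactive.
Citrulline is absent, so BexX is inactive.
Required activator VelA is absent, so *vorE* is not transcribed.
So VorE is not produced.
Zn²⁺ is present, so DulE is active.
No repressor is bound and DulE is active, so *rudB* is transcribed.
So RudB is produced and active.
With repressor RudB bound, *elnU* is not transcribed.
So ElnU is not produced.
Required activator ElnU is absent, so *kosC* is not transcribed.
So KosC is not produced.
Required activator KosC is absent, so *lomY* is not transcribed.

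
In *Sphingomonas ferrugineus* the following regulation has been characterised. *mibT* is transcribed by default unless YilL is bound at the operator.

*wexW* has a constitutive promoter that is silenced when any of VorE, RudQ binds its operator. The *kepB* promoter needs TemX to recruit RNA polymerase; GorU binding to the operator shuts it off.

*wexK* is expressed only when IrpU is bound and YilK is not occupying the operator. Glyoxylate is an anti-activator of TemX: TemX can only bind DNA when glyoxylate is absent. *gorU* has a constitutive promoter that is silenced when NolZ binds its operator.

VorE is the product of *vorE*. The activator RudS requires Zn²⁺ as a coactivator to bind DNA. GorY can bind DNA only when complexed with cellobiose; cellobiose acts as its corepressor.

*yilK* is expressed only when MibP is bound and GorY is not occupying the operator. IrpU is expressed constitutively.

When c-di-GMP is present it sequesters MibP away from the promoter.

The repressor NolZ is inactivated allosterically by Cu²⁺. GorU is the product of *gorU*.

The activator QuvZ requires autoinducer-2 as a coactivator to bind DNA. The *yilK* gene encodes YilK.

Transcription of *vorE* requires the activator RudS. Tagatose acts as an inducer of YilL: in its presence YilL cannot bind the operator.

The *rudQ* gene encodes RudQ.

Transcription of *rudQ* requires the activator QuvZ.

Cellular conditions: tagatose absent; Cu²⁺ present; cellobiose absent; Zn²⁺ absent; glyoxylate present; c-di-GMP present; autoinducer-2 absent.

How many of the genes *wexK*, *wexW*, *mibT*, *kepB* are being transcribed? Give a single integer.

Cellobiose is absent, so GorY is inactive.
c-di-GMP is present, so MibP is inactive.
Required activator MibP is absent, so *yilK* is not transcribed.
So YilK is not produced.
IrpU is produced constitutively and is active.
No repressor is bound and IrpU is active, so *wexK* is transcribed.
→ *wexK* is ON.
Zn²⁺ is absent, so RudS is inactive.
Required activator RudS is absent, so *vorE* is not transcribed.
So VorE is not produced.
Autoinducer-2 is absent, so QuvZ is inactive.
Required activator QuvZ is absent, so *rudQ* is not transcribed.
So RudQ is not produced.
With no repressor bound, *wexW* is transcribed.
→ *wexW* is ON.
Tagatose is absent, so YilL is active.
With repressor YilL bound, *mibT* is not transcribed.
→ *mibT* is OFF.
Cu²⁺ is present, so NolZ is inactive.
With no repressor bound, *gorU* is transcribed.
So GorU is produced and active.
Glyoxylate is present, so TemX is inactive.
With repressor GorU bound, *kepB* is not transcribed.
→ *kepB* is OFF.
2 of the 4 genes are transcribed.

2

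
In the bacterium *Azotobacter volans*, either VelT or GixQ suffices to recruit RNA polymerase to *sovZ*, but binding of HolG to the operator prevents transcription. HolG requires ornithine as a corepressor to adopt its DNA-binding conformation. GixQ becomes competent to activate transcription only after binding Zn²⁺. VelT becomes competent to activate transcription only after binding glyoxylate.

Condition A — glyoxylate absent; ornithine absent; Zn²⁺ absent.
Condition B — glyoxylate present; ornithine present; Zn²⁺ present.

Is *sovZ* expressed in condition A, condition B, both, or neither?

Condition A:
Glyoxylate is absent, so VelT is inactive.
Ornithine is absent, so HolG is inactive.
Zn²⁺ is absent, so GixQ is inactive.
No activator is available at the *sovZ* promoter, so *sovZ* is not transcribed.
→ *sovZ* is OFF in A.
Condition B:
Glyoxylate is present, so VelT is active.
Ornithine is present, so HolG is active.
Zn²⁺ is present, so GixQ is active.
With repressor HolG bound, *sovZ* is not transcribed.
→ *sovZ* is OFF in B.

neither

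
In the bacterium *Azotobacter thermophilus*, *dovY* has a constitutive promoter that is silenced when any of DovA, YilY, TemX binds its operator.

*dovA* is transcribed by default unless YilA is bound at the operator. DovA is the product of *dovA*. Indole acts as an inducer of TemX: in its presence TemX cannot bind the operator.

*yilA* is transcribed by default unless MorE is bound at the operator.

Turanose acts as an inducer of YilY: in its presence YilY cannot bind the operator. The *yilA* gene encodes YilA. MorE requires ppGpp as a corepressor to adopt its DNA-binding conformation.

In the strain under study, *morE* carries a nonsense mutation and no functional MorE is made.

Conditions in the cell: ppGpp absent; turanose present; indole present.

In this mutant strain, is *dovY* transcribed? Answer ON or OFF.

MorE is non-functional in this strain, so it has no effect.
With no repressor bound, *yilA* is transcribed.
So YilA is produced and active.
With repressor YilA bound, *dovA* is not transcribed.
So DovA is not produced.
Turanose is present, so YilY is inactive.
Indole is present, so TemX is inactive.
With no repressor bound, *dovY* is transcribed.

ON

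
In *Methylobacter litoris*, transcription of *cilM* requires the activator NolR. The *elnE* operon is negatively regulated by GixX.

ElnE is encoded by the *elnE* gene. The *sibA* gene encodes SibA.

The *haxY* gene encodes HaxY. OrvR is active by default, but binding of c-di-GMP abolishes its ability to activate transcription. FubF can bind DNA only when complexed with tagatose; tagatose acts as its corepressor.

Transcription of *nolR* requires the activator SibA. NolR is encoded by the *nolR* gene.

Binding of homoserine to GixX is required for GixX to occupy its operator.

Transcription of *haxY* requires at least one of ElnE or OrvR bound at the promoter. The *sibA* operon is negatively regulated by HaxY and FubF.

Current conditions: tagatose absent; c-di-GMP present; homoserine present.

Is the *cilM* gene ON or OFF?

Homoserine is present, so GixX is active.
With repressor GixX bound, *elnE* is not transcribed.
So ElnE is not produced.
c-di-GMP is present, so OrvR is inactive.
No activator is available at the *haxY* promoter, so *haxY* is not transcribed.
So HaxY is not produced.
Tagatose is absent, so FubF is inactive.
With no repressor bound, *sibA* is transcribed.
So SibA is produced and active.
No repressor is bound and SibA is active, so *nolR* is transcribed.
So NolR is produced and active.
No repressor is bound and NolR is active, so *cilM* is transcribed.

ON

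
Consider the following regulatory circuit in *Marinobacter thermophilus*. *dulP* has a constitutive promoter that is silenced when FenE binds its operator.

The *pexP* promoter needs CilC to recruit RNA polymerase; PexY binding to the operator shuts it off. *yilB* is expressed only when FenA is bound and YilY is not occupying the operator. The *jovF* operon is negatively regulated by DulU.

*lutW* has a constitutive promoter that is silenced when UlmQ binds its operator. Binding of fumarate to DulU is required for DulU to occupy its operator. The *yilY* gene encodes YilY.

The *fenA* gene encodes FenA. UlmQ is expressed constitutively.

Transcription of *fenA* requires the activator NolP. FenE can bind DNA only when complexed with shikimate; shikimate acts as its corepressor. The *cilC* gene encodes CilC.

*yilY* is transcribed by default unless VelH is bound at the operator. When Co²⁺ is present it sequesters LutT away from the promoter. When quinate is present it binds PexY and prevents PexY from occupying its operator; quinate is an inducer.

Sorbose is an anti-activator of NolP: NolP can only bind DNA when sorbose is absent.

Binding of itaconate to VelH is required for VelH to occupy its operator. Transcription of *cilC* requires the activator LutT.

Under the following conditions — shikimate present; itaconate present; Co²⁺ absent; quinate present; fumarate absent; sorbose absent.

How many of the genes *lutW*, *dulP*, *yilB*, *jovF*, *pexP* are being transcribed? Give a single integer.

3

UlmQ is produced constitutively and is active.
With repressor UlmQ bound, *lutW* is not transcribed.
→ *lutW* is OFF.
Shikimate is present, so FenE is active.
With repressor FenE bound, *dulP* is not transcribed.
→ *dulP* is OFF.
Sorbose is absent, so NolP is active.
No repressor is bound and NolP is active, so *fenA* is transcribed.
So FenA is produced and active.
Itaconate is present, so VelH is active.
With repressor VelH bound, *yilY* is not transcribed.
So YilY is not produced.
No repressor is bound and FenA is active, so *yilB* is transcribed.
→ *yilB* is ON.
Fumarate is absent, so DulU is inactive.
With no repressor bound, *jovF* is transcribed.
→ *jovF* is ON.
Co²⁺ is absent, so LutT is active.
No repressor is bound and LutT is active, so *cilC* is transcribed.
So CilC is produced and active.
Quinate is present, so PexY is inactive.
No repressor is bound and CilC is active, so *pexP* is transcribed.
→ *pexP* is ON.
3 of the 5 genes are transcribed.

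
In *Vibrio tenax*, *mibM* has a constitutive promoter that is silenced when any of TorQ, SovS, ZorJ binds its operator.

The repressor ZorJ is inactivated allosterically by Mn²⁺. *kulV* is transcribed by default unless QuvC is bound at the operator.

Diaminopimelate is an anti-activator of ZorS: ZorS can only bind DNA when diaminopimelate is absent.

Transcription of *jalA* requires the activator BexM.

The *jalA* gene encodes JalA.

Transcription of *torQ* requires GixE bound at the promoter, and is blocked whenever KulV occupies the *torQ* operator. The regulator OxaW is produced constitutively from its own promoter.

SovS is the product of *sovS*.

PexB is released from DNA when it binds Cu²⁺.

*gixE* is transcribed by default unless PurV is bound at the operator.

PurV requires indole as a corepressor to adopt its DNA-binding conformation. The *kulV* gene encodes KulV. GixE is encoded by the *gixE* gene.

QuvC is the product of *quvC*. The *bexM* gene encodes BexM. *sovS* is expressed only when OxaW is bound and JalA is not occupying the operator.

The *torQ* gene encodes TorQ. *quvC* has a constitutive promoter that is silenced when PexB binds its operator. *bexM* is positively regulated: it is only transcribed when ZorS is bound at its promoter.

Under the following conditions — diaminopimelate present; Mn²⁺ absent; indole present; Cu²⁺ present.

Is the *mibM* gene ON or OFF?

Cu²⁺ is present, so PexB is inactive.
With no repressor bound, *quvC* is transcribed.
So QuvC is produced and active.
With repressor QuvC bound, *kulV* is not transcribed.
So KulV is not produced.
Indole is present, so PurV is active.
With repressor PurV bound, *gixE* is not transcribed.
So GixE is not produced.
Required activator GixE is absent, so *torQ* is not transcribed.
So TorQ is not produced.
Diaminopimelate is present, so ZorS is inactive.
Required activator ZorS is absent, so *bexM* is not transcribed.
So BexM is not produced.
Required activator BexM is absent, so *jalA* is not transcribed.
So JalA is not produced.
OxaW is produced constitutively and is active.
No repressor is bound and OxaW is active, so *sovS* is transcribed.
So SovS is produced and active.
Mn²⁺ is absent, so ZorJ is active.
With repressor SovS bound, *mibM* is not transcribed.

OFF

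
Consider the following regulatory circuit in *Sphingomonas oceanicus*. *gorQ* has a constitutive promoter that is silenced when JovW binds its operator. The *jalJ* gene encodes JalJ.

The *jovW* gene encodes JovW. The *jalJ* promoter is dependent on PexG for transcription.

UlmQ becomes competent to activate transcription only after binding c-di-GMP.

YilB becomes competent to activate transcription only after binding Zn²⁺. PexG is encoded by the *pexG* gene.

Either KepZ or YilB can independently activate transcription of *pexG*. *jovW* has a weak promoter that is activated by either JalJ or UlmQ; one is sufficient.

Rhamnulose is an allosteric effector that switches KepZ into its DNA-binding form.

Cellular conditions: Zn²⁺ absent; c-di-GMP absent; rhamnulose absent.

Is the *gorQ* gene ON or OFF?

Rhamnulose is absent, so KepZ is inactive.
Zn²⁺ is absent, so YilB is inactive.
No activator is available at the *pexG* promoter, so *pexG* is not transcribed.
So PexG is not produced.
Required activator PexG is absent, so *jalJ* is not transcribed.
So JalJ is not produced.
c-di-GMP is absent, so UlmQ is inactive.
No activator is available at the *jovW* promoter, so *jovW* is not transcribed.
So JovW is not produced.
With no repressor bound, *gorQ* is transcribed.

ON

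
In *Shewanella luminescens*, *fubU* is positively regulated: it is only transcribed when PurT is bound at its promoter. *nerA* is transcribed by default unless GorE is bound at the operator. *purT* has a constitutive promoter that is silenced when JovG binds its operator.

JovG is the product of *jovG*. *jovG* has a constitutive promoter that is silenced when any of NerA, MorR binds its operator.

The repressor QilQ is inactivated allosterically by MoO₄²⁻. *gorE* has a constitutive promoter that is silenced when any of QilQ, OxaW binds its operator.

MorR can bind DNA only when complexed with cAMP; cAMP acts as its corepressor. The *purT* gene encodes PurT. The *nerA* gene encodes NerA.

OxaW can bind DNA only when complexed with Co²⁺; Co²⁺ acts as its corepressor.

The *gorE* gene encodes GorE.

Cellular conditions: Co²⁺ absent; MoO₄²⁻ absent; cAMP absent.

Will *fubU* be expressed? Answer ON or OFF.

ON

MoO₄²⁻ is absent, so QilQ is active.
Co²⁺ is absent, so OxaW is inactive.
With repressor QilQ bound, *gorE* is not transcribed.
So GorE is not produced.
With no repressor bound, *nerA* is transcribed.
So NerA is produced and active.
cAMP is absent, so MorR is inactive.
With repressor NerA bound, *jovG* is not transcribed.
So JovG is not produced.
With no repressor bound, *purT* is transcribed.
So PurT is produced and active.
No repressor is bound and PurT is active, so *fubU* is transcribed.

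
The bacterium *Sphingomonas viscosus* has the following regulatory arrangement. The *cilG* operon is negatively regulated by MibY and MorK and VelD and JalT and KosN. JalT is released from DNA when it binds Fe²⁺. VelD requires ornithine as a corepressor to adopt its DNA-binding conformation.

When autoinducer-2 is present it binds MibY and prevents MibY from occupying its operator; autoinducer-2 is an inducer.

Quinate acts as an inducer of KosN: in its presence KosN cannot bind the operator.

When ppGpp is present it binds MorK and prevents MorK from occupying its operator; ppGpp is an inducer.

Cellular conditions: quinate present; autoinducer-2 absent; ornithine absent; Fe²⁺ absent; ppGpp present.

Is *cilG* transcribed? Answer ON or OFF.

Autoinducer-2 is absent, so MibY is active.
ppGpp is present, so MorK is inactive.
Ornithine is absent, so VelD is inactive.
Fe²⁺ is absent, so JalT is active.
Quinate is present, so KosN is inactive.
With repressor MibY bound, *cilG* is not transcribed.

OFF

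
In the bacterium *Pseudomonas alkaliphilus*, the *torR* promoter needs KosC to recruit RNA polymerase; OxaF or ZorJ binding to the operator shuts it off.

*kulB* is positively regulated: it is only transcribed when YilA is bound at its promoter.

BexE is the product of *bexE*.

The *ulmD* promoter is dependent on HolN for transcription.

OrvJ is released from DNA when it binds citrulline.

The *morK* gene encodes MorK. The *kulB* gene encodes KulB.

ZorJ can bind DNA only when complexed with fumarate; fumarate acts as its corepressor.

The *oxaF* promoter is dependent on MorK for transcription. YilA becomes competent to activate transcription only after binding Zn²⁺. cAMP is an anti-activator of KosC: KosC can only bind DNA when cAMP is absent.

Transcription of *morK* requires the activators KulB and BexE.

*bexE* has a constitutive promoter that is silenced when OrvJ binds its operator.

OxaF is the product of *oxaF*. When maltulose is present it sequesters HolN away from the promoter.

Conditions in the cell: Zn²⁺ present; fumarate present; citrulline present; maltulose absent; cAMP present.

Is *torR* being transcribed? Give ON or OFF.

OFF

Zn²⁺ is present, so YilA is active.
No repressor is bound and YilA is active, so *kulB* is transcribed.
So KulB is produced and active.
Citrulline is present, so OrvJ is inactive.
With no repressor bound, *bexE* is transcribed.
So BexE is produced and active.
No repressor is bound and KulB and BexE are active, so *morK* is transcribed.
So MorK is produced and active.
No repressor is bound and MorK is active, so *oxaF* is transcribed.
So OxaF is produced and active.
Fumarate is present, so ZorJ is active.
cAMP is present, so KosC is inactive.
With repressor OxaF bound, *torR* is not transcribed.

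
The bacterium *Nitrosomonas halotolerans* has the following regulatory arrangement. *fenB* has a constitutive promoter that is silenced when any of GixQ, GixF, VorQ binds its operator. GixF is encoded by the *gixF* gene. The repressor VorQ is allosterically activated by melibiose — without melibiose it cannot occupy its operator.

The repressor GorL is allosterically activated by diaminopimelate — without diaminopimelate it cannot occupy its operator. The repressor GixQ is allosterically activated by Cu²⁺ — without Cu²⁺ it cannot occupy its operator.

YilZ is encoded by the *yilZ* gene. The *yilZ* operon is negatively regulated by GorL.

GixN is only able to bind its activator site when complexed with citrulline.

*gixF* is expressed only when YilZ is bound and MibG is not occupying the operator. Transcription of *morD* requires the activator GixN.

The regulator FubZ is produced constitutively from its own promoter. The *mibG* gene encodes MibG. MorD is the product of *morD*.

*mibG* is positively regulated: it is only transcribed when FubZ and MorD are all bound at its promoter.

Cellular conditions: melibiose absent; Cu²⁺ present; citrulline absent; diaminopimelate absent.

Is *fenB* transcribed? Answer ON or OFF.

OFF

Cu²⁺ is present, so GixQ is active.
FubZ is produced constitutively and is active.
Citrulline is absent, so GixN is inactive.
Required activator GixN is absent, so *morD* is not transcribed.
So MorD is not produced.
Required activator MorD is absent, so *mibG* is not transcribed.
So MibG is not produced.
Diaminopimelate is absent, so GorL is inactive.
With no repressor bound, *yilZ* is transcribed.
So YilZ is produced and active.
No repressor is bound and YilZ is active, so *gixF* is transcribed.
So GixF is produced and active.
Melibiose is absent, so VorQ is inactive.
With repressor GixQ bound, *fenB* is not transcribed.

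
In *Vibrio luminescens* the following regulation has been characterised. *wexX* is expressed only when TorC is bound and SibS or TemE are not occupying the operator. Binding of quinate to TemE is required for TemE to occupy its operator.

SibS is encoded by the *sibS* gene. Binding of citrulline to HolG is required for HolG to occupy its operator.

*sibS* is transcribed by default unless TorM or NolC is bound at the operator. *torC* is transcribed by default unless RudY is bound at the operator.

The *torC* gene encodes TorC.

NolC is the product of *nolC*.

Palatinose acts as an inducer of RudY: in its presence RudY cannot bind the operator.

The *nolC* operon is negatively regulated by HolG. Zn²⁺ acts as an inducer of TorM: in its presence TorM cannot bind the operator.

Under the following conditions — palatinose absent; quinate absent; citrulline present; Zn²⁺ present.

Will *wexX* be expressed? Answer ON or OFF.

Zn²⁺ is present, so TorM is inactive.
Citrulline is present, so HolG is active.
With repressor HolG bound, *nolC* is not transcribed.
So NolC is not produced.
With no repressor bound, *sibS* is transcribed.
So SibS is produced and active.
Quinate is absent, so TemE is inactive.
Palatinose is absent, so RudY is active.
With repressor RudY bound, *torC* is not transcribed.
So TorC is not produced.
With repressor SibS bound, *wexX* is not transcribed.

OFF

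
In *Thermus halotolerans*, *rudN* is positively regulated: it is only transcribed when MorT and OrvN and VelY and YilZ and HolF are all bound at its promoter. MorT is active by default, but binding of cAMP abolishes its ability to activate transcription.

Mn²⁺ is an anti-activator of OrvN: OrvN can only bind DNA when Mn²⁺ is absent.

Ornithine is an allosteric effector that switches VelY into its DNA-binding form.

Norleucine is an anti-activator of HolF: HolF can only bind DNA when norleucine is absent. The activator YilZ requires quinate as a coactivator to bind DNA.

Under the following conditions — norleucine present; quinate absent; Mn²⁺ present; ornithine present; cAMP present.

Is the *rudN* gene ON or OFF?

OFF

cAMP is present, so MorT is inactive.
Mn²⁺ is present, so OrvN is inactive.
Ornithine is present, so VelY is active.
Quinate is absent, so YilZ is inactive.
Norleucine is present, so HolF is inactive.
Required activator MorT is absent, so *rudN* is not transcribed.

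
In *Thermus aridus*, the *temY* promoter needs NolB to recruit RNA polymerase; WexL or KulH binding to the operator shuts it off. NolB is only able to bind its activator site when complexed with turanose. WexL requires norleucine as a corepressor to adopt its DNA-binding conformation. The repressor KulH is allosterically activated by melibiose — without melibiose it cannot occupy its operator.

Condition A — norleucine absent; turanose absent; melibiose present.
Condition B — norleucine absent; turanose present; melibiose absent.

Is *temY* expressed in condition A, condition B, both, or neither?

B only

Condition A:
Norleucine is absent, so WexL is inactive.
Turanose is absent, so NolB is inactive.
Melibiose is present, so KulH is active.
With repressor KulH bound, *temY* is not transcribed.
→ *temY* is OFF in A.
Condition B:
Norleucine is absent, so WexL is inactive.
Turanose is present, so NolB is active.
Melibiose is absent, so KulH is inactive.
No repressor is bound and NolB is active, so *temY* is transcribed.
→ *temY* is ON in B.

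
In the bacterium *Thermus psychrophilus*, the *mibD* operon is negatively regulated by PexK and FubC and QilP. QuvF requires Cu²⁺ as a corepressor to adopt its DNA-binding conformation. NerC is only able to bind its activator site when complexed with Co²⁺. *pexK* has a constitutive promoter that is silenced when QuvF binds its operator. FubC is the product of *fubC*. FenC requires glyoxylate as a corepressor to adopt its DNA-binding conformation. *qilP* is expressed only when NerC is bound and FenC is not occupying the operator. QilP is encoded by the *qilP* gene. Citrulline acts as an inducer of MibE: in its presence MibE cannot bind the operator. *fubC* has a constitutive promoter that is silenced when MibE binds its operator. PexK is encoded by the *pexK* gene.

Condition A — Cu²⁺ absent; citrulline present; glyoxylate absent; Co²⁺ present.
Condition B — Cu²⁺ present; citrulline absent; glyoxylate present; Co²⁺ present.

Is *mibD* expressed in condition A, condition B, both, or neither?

Condition A:
Cu²⁺ is absent, so QuvF is inactive.
With no repressor bound, *pexK* is transcribed.
So PexK is produced and active.
Citrulline is present, so MibE is inactive.
With no repressor bound, *fubC* is transcribed.
So FubC is produced and active.
Glyoxylate is absent, so FenC is inactive.
Co²⁺ is present, so NerC is active.
No repressor is bound and NerC is active, so *qilP* is transcribed.
So QilP is produced and active.
With repressor PexK bound, *mibD* is not transcribed.
→ *mibD* is OFF in A.
Condition B:
Cu²⁺ is present, so QuvF is active.
With repressor QuvF bound, *pexK* is not transcribed.
So PexK is not produced.
Citrulline is absent, so MibE is active.
With repressor MibE bound, *fubC* is not transcribed.
So FubC is not produced.
Glyoxylate is present, so FenC is active.
Co²⁺ is present, so NerC is active.
With repressor FenC bound, *qilP* is not transcribed.
So QilP is not produced.
With no repressor bound, *mibD* is transcribed.
→ *mibD* is ON in B.

B only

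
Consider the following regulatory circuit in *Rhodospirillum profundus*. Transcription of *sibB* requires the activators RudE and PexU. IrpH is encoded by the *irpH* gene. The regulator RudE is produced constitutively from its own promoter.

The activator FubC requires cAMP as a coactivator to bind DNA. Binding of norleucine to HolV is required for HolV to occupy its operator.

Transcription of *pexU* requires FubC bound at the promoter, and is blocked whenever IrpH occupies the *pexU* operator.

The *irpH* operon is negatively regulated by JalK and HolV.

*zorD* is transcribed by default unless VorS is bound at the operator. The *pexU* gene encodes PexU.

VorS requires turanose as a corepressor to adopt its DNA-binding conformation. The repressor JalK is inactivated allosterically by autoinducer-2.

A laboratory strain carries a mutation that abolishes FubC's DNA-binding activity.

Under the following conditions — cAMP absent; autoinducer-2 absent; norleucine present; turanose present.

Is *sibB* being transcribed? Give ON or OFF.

OFF

RudE is produced constitutively and is active.
Autoinducer-2 is absent, so JalK is active.
Norleucine is present, so HolV is active.
With repressor JalK bound, *irpH* is not transcribed.
So IrpH is not produced.
FubC is non-functional in this strain, so it has no effect.
Required activator FubC is absent, so *pexU* is not transcribed.
So PexU is not produced.
Required activator PexU is absent, so *sibB* is not transcribed.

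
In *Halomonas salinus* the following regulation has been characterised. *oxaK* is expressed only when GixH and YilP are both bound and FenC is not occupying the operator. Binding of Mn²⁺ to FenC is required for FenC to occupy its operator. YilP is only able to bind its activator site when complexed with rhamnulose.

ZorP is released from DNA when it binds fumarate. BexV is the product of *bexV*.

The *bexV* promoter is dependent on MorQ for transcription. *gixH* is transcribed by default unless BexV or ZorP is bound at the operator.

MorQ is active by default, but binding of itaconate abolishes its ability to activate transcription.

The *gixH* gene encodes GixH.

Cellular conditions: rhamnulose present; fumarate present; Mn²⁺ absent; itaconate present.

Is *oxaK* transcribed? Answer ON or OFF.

Mn²⁺ is absent, so FenC is inactive.
Itaconate is present, so MorQ is inactive.
Required activator MorQ is absent, so *bexV* is not transcribed.
So BexV is not produced.
Fumarate is present, so ZorP is inactive.
With no repressor bound, *gixH* is transcribed.
So GixH is produced and active.
Rhamnulose is present, so YilP is active.
No repressor is bound and GixH and YilP are active, so *oxaK* is transcribed.

ON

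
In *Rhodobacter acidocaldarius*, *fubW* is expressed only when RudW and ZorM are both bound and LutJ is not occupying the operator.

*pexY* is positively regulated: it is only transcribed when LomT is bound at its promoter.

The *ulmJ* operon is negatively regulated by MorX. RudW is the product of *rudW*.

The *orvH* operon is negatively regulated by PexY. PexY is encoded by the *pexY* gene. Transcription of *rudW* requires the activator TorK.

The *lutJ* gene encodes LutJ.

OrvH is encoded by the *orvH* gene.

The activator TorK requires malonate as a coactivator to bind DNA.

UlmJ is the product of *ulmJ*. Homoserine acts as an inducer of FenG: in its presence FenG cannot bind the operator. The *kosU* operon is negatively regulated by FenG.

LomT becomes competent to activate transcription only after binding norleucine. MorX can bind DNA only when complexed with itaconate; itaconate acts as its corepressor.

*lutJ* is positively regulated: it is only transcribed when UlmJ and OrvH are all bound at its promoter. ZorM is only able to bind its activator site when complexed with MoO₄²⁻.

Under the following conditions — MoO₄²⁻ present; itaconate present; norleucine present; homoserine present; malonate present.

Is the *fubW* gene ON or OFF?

ON

Itaconate is present, so MorX is active.
With repressor MorX bound, *ulmJ* is not transcribed.
So UlmJ is not produced.
Norleucine is present, so LomT is active.
No repressor is bound and LomT is active, so *pexY* is transcribed.
So PexY is produced and active.
With repressor PexY bound, *orvH* is not transcribed.
So OrvH is not produced.
Required activator UlmJ is absent, so *lutJ* is not transcribed.
So LutJ is not produced.
Malonate is present, so TorK is active.
No repressor is bound and TorK is active, so *rudW* is transcribed.
So RudW is produced and active.
MoO₄²⁻ is present, so ZorM is active.
No repressor is bound and RudW and ZorM are active, so *fubW* is transcribed.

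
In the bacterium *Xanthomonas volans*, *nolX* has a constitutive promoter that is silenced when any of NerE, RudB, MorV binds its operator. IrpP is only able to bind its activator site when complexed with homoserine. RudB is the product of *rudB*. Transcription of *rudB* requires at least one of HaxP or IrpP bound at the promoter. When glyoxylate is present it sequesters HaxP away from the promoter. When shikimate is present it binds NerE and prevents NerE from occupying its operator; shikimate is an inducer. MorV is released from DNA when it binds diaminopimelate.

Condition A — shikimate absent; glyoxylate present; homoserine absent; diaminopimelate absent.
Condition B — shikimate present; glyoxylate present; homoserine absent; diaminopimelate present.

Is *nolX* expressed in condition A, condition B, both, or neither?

Condition A:
Shikimate is absent, so NerE is active.
Glyoxylate is present, so HaxP is inactive.
Homoserine is absent, so IrpP is inactive.
No activator is available at the *rudB* promoter, so *rudB* is not transcribed.
So RudB is not produced.
Diaminopimelate is absent, so MorV is active.
With repressor NerE bound, *nolX* is not transcribed.
→ *nolX* is OFF in A.
Condition B:
Shikimate is present, so NerE is inactive.
Glyoxylate is present, so HaxP is inactive.
Homoserine is absent, so IrpP is inactive.
No activator is available at the *rudB* promoter, so *rudB* is not transcribed.
So RudB is not produced.
Diaminopimelate is present, so MorV is inactive.
With no repressor bound, *nolX* is transcribed.
→ *nolX* is ON in B.

B only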